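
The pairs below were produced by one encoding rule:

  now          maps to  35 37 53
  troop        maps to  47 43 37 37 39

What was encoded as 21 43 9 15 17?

n(#14)→35 and o(#15)→37: differences scale by 2, so n = 2·pos + 7. Each letter becomes 2×(its alphabet position, a=1..z=26) + 7.
Reversing it on 21 43 9 15 17: 21→(21−7)÷2=7=g, 43→(43−7)÷2=18=r, 9→(9−7)÷2=1=a, 15→(15−7)÷2=4=d, 17→(17−7)÷2=5=e.

grade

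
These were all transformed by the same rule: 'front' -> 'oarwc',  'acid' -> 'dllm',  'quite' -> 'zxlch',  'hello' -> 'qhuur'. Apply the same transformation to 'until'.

Two shifts are in play — +3 for a/e/i/o/u, +9 for every other letter.
Applying it to until: u(vowel)+3=x, n(cons)+9=w, t(cons)+9=c, i(vowel)+3=l, l(cons)+9=u.

xwclu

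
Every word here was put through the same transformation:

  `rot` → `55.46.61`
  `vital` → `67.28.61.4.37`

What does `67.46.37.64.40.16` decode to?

volume

Each letter becomes 3×(its alphabet position, a=1..z=26) + 1.
Decoding 67.46.37.64.40.16: 67→(67−1)÷3=22=v, 46→(46−1)÷3=15=o, 37→(37−1)÷3=12=l, 64→(64−1)÷3=21=u, 40→(40−1)÷3=13=m, 16→(16−1)÷3=5=e.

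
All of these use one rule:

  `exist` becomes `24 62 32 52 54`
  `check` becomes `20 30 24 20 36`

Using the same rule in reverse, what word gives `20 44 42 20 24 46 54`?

concept

With a=1..z=26, the number is 2·pos + 14.
Decoding 20 44 42 20 24 46 54: 20→(20−14)÷2=3=c, 44→(44−14)÷2=15=o, 42→(42−14)÷2=14=n, 20→(20−14)÷2=3=c, 24→(24−14)÷2=5=e, 46→(46−14)÷2=16=p, 54→(54−14)÷2=20=t.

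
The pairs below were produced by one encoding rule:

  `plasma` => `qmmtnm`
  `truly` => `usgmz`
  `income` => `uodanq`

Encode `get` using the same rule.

hqu

Two shifts are in play — +12 for a/e/i/o/u, +1 for every other letter.
Applying it to get: g(cons)+1=h, e(vowel)+12=q, t(cons)+1=u.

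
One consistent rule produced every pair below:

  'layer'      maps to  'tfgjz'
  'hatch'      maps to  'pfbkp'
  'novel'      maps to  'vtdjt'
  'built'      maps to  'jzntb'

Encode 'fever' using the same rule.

The shift depends on letter class: consonant l→t is +8, but vowel a→f is +5. Two shifts are in play — +5 for a/e/i/o/u, +8 for every other letter.
On fever: f(cons)+8=n, e(vowel)+5=j, v(cons)+8=d, e(vowel)+5=j, r(cons)+8=z.

njdjz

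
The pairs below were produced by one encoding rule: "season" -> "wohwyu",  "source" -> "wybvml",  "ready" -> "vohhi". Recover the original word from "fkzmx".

A repeating key of period 3 is used — shifts +4, +10, +7 over and over.
Reversing it on fkzmx: f−4=b, k−10=a, z−7=s, m−4=i, x−10=n.

basin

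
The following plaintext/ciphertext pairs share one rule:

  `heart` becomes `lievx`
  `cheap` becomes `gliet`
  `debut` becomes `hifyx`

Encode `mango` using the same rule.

Compare letters: h→l is +4, e→i is +4, a→e is +4 — a constant shift. Every letter moves 4 places later in the alphabet, wrapping around z→a.
For mango: m+4=q, a+4=e, n+4=r, g+4=k, o+4=s.

qerks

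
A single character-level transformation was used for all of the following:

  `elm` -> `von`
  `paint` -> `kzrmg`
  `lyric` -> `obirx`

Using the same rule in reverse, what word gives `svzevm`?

heaven

Each pair mirrors across the alphabet (e↔v, l↔o, m↔n): positions sum to 25. Each letter is replaced by its mirror in the alphabet: a↔z, b↔y, c↔x, and so on (the Atbash cipher).
Reversing it on svzevm: s↔h, v↔e, z↔a, e↔v, v↔e, m↔n.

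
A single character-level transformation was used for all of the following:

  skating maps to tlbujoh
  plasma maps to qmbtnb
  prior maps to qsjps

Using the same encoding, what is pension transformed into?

Compare letters: s→t is +1, k→l is +1, a→b is +1 — a constant shift. This is a Caesar cipher with shift 1.
Applying it to pension: p+1=q, e+1=f, n+1=o, s+1=t, i+1=j, o+1=p, n+1=o.

qfotjpo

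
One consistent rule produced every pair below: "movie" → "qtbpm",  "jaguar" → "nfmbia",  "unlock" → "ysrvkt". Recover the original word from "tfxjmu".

parcel

In movie: m→q is +4, o→t is +5, v→b is +6, i→p is +7 — the shift increases by 1 each position. Letter i (0-indexed) is shifted by i+4, so successive shifts are 4, 5, 6, ….
Decoding tfxjmu: t−4=p, f−5=a, x−6=r, j−7=c, m−8=e, u−9=l.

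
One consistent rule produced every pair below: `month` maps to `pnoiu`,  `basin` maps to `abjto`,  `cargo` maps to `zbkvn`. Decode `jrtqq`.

skill

m(12)→p(15) and o(14)→n(13) fit y≡25x+1 (mod 26); the inverse of 25 mod 26 is 25. This is an affine cipher: with a=0,…,z=25, each position x becomes (25x+1) mod 26.
Reversing it on jrtqq: j(9)→25·(9−1)≡18=s; r(17)→25·(17−1)≡10=k; t(19)→25·(19−1)≡8=i; q(16)→25·(16−1)≡11=l; q(16)→25·(16−1)≡11=l (all mod 26).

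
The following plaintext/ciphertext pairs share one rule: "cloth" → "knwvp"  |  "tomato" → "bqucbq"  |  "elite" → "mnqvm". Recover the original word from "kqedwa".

Shifts by position in cloth: pos 0: c→k (+8), pos 1: l→n (+2), pos 2: o→w (+8), pos 3: t→v (+2) — repeating every 2. The shifts repeat in a cycle of length 2: positions 0,1,… shift by +8, +2, then the pattern repeats.
Undoing it on kqedwa: k−8=c, q−2=o, e−8=w, d−2=b, w−8=o, a−2=y.

cowboy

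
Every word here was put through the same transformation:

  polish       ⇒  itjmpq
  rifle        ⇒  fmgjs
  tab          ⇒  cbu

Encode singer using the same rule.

Read the word backwards and shift each letter +1.
For singer: reverse → regnis; then shift: r+1=s, e+1=f, g+1=h, n+1=o, i+1=j, s+1=t.

sfhojt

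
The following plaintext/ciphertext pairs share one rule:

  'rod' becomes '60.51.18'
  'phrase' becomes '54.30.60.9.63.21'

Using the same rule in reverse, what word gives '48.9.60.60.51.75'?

The formula is n = 3×(alphabet index, a=1) + 6.
Decoding 48.9.60.60.51.75: 48→(48−6)÷3=14=n, 9→(9−6)÷3=1=a, 60→(60−6)÷3=18=r, 60→(60−6)÷3=18=r, 51→(51−6)÷3=15=o, 75→(75−6)÷3=23=w.

narrow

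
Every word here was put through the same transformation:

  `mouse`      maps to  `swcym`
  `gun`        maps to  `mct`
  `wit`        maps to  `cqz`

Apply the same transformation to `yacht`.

The shift depends on letter class: consonant m→s is +6, but vowel o→w is +8. Two shifts are in play — +8 for a/e/i/o/u, +6 for every other letter.
On yacht: y(cons)+6=e, a(vowel)+8=i, c(cons)+6=i, h(cons)+6=n, t(cons)+6=z.

eiinz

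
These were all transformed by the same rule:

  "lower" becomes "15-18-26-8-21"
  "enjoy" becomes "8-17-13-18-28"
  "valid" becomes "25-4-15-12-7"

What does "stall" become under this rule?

Each letter is replaced by its alphabet position (a=1..z=26) + 3.
For stall: s=19→22, t=20→23, a=1→4, l=12→15, l=12→15.

22-23-4-15-15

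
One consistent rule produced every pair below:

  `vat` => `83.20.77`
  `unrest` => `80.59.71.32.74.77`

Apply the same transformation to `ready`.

v(#22)→83 and a(#1)→20: differences scale by 3, so n = 3·pos + 17. With a=1..z=26, the number is 3·pos + 17.
On ready: r=18→71, e=5→32, a=1→20, d=4→29, y=25→92.

71.32.20.29.92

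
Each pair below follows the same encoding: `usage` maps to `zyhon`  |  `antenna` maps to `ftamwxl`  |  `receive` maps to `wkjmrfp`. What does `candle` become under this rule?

In usage: u→z is +5, s→y is +6, a→h is +7, g→o is +8 — the shift increases by 1 each position. Each letter shifts forward by (position + 5), i.e. 5, 6, 7, … — the shift grows by one for each successive letter.
On candle: c+5=h, a+6=g, n+7=u, d+8=l, l+9=u, e+10=o.

hguluo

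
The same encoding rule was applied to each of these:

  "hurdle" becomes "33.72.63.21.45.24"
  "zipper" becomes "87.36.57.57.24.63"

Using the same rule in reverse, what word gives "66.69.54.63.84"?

The formula is n = 3×(alphabet index, a=1) + 9.
Undoing it on 66.69.54.63.84: 66→(66−9)÷3=19=s, 69→(69−9)÷3=20=t, 54→(54−9)÷3=15=o, 63→(63−9)÷3=18=r, 84→(84−9)÷3=25=y.

story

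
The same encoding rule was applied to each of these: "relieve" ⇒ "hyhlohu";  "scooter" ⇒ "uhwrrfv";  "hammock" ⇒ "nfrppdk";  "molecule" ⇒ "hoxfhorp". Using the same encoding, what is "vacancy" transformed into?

bfqdfdy

The output letters match the input read backwards, each shifted +3: relieve reversed is eveiler. Two steps: reverse the string, then apply a Caesar shift of +3.
Applying it to vacancy: reverse → ycnacav; then shift: y+3=b, c+3=f, n+3=q, a+3=d, c+3=f, a+3=d, v+3=y.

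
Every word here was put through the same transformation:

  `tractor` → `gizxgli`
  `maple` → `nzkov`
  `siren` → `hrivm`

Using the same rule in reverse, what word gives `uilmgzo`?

frontal

Each pair mirrors across the alphabet (t↔g, r↔i, a↔z): positions sum to 25. Letters are reflected about the middle of the alphabet (position → 25−position): Atbash.
Undoing it on uilmgzo: u↔f, i↔r, l↔o, m↔n, g↔t, z↔a, o↔l.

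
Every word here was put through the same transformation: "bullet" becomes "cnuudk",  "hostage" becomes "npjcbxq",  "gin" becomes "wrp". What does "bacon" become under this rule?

wxljk

The output letters match the input read backwards, each shifted +9: bullet reversed is tellub. The word is reversed, then every letter is shifted forward by 9.
On bacon: reverse → nocab; then shift: n+9=w, o+9=x, c+9=l, a+9=j, b+9=k.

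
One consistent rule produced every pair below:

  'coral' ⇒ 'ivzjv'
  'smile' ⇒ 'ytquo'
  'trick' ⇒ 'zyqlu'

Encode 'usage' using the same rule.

azipo

In coral: c→i is +6, o→v is +7, r→z is +8, a→j is +9 — the shift increases by 1 each position. Each letter shifts forward by (position + 6), i.e. 6, 7, 8, … — the shift grows by one for each successive letter.
Applying it to usage: u+6=a, s+7=z, a+8=i, g+9=p, e+10=o.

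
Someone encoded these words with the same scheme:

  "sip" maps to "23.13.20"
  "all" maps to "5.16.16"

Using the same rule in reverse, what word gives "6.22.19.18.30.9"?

bronze

s is letter #19 and maps to 23: an offset of 4. Letters become their 1-based position plus 4 (so a→5, b→6, …).
Reversing it on 6.22.19.18.30.9: 6→(6−4)÷1=2=b, 22→(22−4)÷1=18=r, 19→(19−4)÷1=15=o, 18→(18−4)÷1=14=n, 30→(30−4)÷1=26=z, 9→(9−4)÷1=5=e.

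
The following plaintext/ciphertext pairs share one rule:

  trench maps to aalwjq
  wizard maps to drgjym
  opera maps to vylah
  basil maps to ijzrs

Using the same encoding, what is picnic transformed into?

wrjwpl

Shifts by position in trench: pos 0: t→a (+7), pos 1: r→a (+9), pos 2: e→l (+7), pos 3: n→w (+9) — repeating every 2. A repeating key of period 2 is used — shifts +7, +9 over and over.
Applying it to picnic: p+7=w, i+9=r, c+7=j, n+9=w, i+7=p, c+9=l.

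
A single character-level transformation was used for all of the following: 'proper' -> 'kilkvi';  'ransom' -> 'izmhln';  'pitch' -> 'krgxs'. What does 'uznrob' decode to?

Each pair mirrors across the alphabet (p↔k, r↔i, o↔l): positions sum to 25. Each letter is replaced by its mirror in the alphabet: a↔z, b↔y, c↔x, and so on (the Atbash cipher).
Undoing it on uznrob: u↔f, z↔a, n↔m, r↔i, o↔l, b↔y.

family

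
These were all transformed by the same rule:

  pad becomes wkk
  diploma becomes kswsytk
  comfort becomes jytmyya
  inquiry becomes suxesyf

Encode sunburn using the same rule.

zeuieyu

The shift depends on letter class: consonant p→w is +7, but vowel a→k is +10. The rule splits by letter class: vowels +10, consonants +7.
For sunburn: s(cons)+7=z, u(vowel)+10=e, n(cons)+7=u, b(cons)+7=i, u(vowel)+10=e, r(cons)+7=y, n(cons)+7=u.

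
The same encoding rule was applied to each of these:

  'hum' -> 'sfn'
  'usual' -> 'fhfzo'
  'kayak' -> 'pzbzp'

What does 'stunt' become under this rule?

Each pair mirrors across the alphabet (h↔s, u↔f, m↔n): positions sum to 25. Letters are reflected about the middle of the alphabet (position → 25−position): Atbash.
Applying it to stunt: s↔h, t↔g, u↔f, n↔m, t↔g.

hgfmg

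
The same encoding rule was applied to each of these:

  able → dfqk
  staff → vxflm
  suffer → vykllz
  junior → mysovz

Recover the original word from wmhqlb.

In able: a→d is +3, b→f is +4, l→q is +5, e→k is +6 — the shift increases by 1 each position. Letter i (0-indexed) is shifted by i+3, so successive shifts are 3, 4, 5, ….
Reversing it on wmhqlb: w−3=t, m−4=i, h−5=c, q−6=k, l−7=e, b−8=t.

ticket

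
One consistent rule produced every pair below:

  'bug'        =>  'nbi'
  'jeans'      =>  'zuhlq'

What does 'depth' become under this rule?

Read the word backwards and shift each letter +7.
On depth: reverse → htped; then shift: h+7=o, t+7=a, p+7=w, e+7=l, d+7=k.

oawlk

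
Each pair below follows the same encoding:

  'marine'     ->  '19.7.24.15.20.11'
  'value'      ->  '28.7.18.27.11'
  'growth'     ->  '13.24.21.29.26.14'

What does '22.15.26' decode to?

m is letter #13 and maps to 19: an offset of 6. Letters become their 1-based position plus 6 (so a→7, b→8, …).
Reversing it on 22.15.26: 22→(22−6)÷1=16=p, 15→(15−6)÷1=9=i, 26→(26−6)÷1=20=t.

pit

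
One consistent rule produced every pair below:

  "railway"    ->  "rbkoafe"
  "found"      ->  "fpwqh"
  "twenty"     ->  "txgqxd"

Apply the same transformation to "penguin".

In railway: r→r is +0, a→b is +1, i→k is +2, l→o is +3 — the shift increases by 1 each position. The shift increases by 1 at each position, starting from +0: 0, 1, 2, ….
For penguin: p+0=p, e+1=f, n+2=p, g+3=j, u+4=y, i+5=n, n+6=t.

pfpjynt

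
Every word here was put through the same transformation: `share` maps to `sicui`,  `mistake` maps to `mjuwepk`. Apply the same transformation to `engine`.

eoilrj

In share: s→s is +0, h→i is +1, a→c is +2, r→u is +3 — the shift increases by 1 each position. The shift increases by 1 at each position, starting from +0: 0, 1, 2, ….
Applying it to engine: e+0=e, n+1=o, g+2=i, i+3=l, n+4=r, e+5=j.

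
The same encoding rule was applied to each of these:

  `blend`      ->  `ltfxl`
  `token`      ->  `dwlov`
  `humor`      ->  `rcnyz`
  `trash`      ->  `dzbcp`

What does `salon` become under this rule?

The shifts repeat in a cycle of length 3: positions 0,1,… shift by +10, +8, +1, then the pattern repeats.
On salon: s+10=c, a+8=i, l+1=m, o+10=y, n+8=v.

cimyv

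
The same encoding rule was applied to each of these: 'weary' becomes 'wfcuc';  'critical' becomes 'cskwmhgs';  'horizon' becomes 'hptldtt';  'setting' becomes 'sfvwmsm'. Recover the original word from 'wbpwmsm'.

In weary: w→w is +0, e→f is +1, a→c is +2, r→u is +3 — the shift increases by 1 each position. The shift increases by 1 at each position, starting from +0: 0, 1, 2, ….
Undoing it on wbpwmsm: w−0=w, b−1=a, p−2=n, w−3=t, m−4=i, s−5=n, m−6=g.

wanting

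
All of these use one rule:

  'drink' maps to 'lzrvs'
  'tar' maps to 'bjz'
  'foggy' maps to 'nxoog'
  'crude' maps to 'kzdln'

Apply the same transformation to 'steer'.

The shift depends on letter class: consonant d→l is +8, but vowel i→r is +9. Vowels shift forward by 9 and consonants shift forward by 8.
For steer: s(cons)+8=a, t(cons)+8=b, e(vowel)+9=n, e(vowel)+9=n, r(cons)+8=z.

abnnz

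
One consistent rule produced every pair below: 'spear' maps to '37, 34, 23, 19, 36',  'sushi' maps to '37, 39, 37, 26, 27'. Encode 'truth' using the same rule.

s is letter #19 and maps to 37: an offset of 18. Letters become their 1-based position plus 18 (so a→19, b→20, …).
On truth: t=20→38, r=18→36, u=21→39, t=20→38, h=8→26.

38, 36, 39, 38, 26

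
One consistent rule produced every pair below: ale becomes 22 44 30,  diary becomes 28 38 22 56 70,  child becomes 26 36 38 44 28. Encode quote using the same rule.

a(#1)→22 and l(#12)→44: differences scale by 2, so n = 2·pos + 20. The formula is n = 2×(alphabet index, a=1) + 20.
On quote: q=17→54, u=21→62, o=15→50, t=20→60, e=5→30.

54 62 50 60 30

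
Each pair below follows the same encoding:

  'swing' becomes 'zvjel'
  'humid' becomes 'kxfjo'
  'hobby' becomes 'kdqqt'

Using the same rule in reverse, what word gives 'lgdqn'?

globe

s(18)→z(25) and w(22)→v(21) fit y≡25x+17 (mod 26); the inverse of 25 mod 26 is 25. Treating letters as 0–25, the rule is x ↦ 25x + 17 (mod 26).
Decoding lgdqn: l(11)→25·(11−17)≡6=g; g(6)→25·(6−17)≡11=l; d(3)→25·(3−17)≡14=o; q(16)→25·(16−17)≡1=b; n(13)→25·(13−17)≡4=e (all mod 26).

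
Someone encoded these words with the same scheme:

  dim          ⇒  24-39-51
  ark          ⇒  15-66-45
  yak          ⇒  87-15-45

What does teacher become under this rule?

72-27-15-21-36-27-66

d(#4)→24 and i(#9)→39: differences scale by 3, so n = 3·pos + 12. With a=1..z=26, the number is 3·pos + 12.
Applying it to teacher: t=20→72, e=5→27, a=1→15, c=3→21, h=8→36, e=5→27, r=18→66.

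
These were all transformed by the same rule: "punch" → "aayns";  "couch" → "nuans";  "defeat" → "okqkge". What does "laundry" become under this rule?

The shift depends on letter class: consonant p→a is +11, but vowel u→a is +6. Two shifts are in play — +6 for a/e/i/o/u, +11 for every other letter.
On laundry: l(cons)+11=w, a(vowel)+6=g, u(vowel)+6=a, n(cons)+11=y, d(cons)+11=o, r(cons)+11=c, y(cons)+11=j.

wgayocj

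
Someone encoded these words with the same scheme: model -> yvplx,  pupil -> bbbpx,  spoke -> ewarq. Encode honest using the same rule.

tvzlea

Shifts by position in model: pos 0: m→y (+12), pos 1: o→v (+7), pos 2: d→p (+12), pos 3: e→l (+7) — repeating every 2. The shifts repeat in a cycle of length 2: positions 0,1,… shift by +12, +7, then the pattern repeats.
On honest: h+12=t, o+7=v, n+12=z, e+7=l, s+12=e, t+7=a.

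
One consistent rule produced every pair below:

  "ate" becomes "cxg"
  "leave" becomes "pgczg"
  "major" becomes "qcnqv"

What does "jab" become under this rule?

The shift depends on letter class: consonant t→x is +4, but vowel a→c is +2. The rule splits by letter class: vowels +2, consonants +4.
Applying it to jab: j(cons)+4=n, a(vowel)+2=c, b(cons)+4=f.

ncf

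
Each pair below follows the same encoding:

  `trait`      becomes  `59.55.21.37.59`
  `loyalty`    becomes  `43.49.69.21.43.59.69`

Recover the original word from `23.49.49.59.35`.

t(#20)→59 and r(#18)→55: differences scale by 2, so n = 2·pos + 19. With a=1..z=26, the number is 2·pos + 19.
Reversing it on 23.49.49.59.35: 23→(23−19)÷2=2=b, 49→(49−19)÷2=15=o, 49→(49−19)÷2=15=o, 59→(59−19)÷2=20=t, 35→(35−19)÷2=8=h.

booth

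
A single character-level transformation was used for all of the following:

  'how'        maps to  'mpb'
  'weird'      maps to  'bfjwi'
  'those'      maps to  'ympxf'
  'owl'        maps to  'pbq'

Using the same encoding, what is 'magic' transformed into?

rbljh

The shift depends on letter class: consonant h→m is +5, but vowel o→p is +1. Two shifts are in play — +1 for a/e/i/o/u, +5 for every other letter.
On magic: m(cons)+5=r, a(vowel)+1=b, g(cons)+5=l, i(vowel)+1=j, c(cons)+5=h.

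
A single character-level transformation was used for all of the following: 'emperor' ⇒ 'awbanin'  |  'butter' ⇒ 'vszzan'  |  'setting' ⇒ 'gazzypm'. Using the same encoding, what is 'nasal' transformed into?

e(4)→a(0) and m(12)→w(22) fit y≡19x+2 (mod 26); the inverse of 19 mod 26 is 11. Treating letters as 0–25, the rule is x ↦ 19x + 2 (mod 26).
On nasal: n(13)→19·13+2≡15=p; a(0)→19·0+2≡2=c; s(18)→19·18+2≡6=g; a(0)→19·0+2≡2=c; l(11)→19·11+2≡3=d (all mod 26).

pcgcd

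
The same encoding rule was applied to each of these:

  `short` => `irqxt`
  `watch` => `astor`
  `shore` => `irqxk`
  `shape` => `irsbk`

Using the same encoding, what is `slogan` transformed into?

ijqgsf

Each letter's alphabet position (a=0..z=25) is mapped through 11·x+18 mod 26 — an affine cipher.
On slogan: s(18)→11·18+18≡8=i; l(11)→11·11+18≡9=j; o(14)→11·14+18≡16=q; g(6)→11·6+18≡6=g; a(0)→11·0+18≡18=s; n(13)→11·13+18≡5=f (all mod 26).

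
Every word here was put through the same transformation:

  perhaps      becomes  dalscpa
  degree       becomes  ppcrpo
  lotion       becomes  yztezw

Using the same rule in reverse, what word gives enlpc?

The output letters match the input read backwards, each shifted +11: perhaps reversed is spahrep. The word is reversed, then every letter is shifted forward by 11.
Undoing it on enlpc: shift back: e−11=t, n−11=c, l−11=a, p−11=e, c−11=r → tcaer; then reverse → react.

react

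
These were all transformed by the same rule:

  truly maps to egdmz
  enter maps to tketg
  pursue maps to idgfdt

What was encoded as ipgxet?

pirate

Treating letters as 0–25, the rule is x ↦ 25x + 23 (mod 26).
Reversing it on ipgxet: i(8)→25·(8−23)≡15=p; p(15)→25·(15−23)≡8=i; g(6)→25·(6−23)≡17=r; x(23)→25·(23−23)≡0=a; e(4)→25·(4−23)≡19=t; t(19)→25·(19−23)≡4=e (all mod 26).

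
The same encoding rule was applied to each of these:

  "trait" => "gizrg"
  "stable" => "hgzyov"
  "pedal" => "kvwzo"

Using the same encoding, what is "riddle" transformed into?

irwwov

Each letter is replaced by its mirror in the alphabet: a↔z, b↔y, c↔x, and so on (the Atbash cipher).
Applying it to riddle: r↔i, i↔r, d↔w, d↔w, l↔o, e↔v.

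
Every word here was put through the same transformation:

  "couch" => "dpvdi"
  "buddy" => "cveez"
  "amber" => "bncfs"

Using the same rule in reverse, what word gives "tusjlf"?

Compare letters: c→d is +1, o→p is +1, u→v is +1 — a constant shift. This is a Caesar cipher with shift 1.
Decoding tusjlf: t−1=s, u−1=t, s−1=r, j−1=i, l−1=k, f−1=e.

strike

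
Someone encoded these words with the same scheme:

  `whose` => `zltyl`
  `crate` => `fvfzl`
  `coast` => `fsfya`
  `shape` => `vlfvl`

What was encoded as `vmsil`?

since

The shift increases by 1 at each position, starting from +3: 3, 4, 5, ….
Decoding vmsil: v−3=s, m−4=i, s−5=n, i−6=c, l−7=e.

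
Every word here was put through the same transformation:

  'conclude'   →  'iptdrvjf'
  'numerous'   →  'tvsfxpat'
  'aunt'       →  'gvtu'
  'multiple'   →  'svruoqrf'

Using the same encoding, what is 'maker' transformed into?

sbqfx

A repeating key of period 2 is used — shifts +6, +1 over and over.
On maker: m+6=s, a+1=b, k+6=q, e+1=f, r+6=x.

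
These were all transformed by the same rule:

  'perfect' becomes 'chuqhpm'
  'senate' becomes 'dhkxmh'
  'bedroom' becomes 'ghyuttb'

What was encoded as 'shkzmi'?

p(15)→c(2) and e(4)→h(7) fit y≡9x+23 (mod 26); the inverse of 9 mod 26 is 3. This is an affine cipher: with a=0,…,z=25, each position x becomes (9x+23) mod 26.
Reversing it on shkzmi: s(18)→3·(18−23)≡11=l; h(7)→3·(7−23)≡4=e; k(10)→3·(10−23)≡13=n; z(25)→3·(25−23)≡6=g; m(12)→3·(12−23)≡19=t; i(8)→3·(8−23)≡7=h (all mod 26).

length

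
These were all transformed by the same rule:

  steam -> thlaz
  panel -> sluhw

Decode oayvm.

forth

The word is reversed, then every letter is shifted forward by 7.
Reversing it on oayvm: shift back: o−7=h, a−7=t, y−7=r, v−7=o, m−7=f → htrof; then reverse → forth.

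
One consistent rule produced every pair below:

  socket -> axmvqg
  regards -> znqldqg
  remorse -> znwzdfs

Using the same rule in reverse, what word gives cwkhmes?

The shift increases by 1 at each position, starting from +8: 8, 9, 10, ….
Reversing it on cwkhmes: c−8=u, w−9=n, k−10=a, h−11=w, m−12=a, e−13=r, s−14=e.

unaware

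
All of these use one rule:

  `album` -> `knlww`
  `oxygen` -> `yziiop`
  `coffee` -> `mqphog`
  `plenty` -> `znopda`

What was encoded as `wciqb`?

It's a Vigenère-style cipher with numeric key [10,2]: position i shifts by key[i mod 2].
Undoing it on wciqb: w−10=m, c−2=a, i−10=y, q−2=o, b−10=r.

mayor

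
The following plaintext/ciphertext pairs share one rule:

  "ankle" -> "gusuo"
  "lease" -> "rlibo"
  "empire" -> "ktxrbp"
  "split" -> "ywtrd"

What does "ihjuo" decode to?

cable

In ankle: a→g is +6, n→u is +7, k→s is +8, l→u is +9 — the shift increases by 1 each position. Letter i (0-indexed) is shifted by i+6, so successive shifts are 6, 7, 8, ….
Decoding ihjuo: i−6=c, h−7=a, j−8=b, u−9=l, o−10=e.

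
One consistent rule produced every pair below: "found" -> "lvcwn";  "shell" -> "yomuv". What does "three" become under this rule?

In found: f→l is +6, o→v is +7, u→c is +8, n→w is +9 — the shift increases by 1 each position. The shift increases by 1 at each position, starting from +6: 6, 7, 8, ….
On three: t+6=z, h+7=o, r+8=z, e+9=n, e+10=o.

zozno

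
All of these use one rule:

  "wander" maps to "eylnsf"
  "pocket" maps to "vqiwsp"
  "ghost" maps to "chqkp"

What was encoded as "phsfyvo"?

therapy

Treating letters as 0–25, the rule is x ↦ 5x + 24 (mod 26).
Reversing it on phsfyvo: p(15)→21·(15−24)≡19=t; h(7)→21·(7−24)≡7=h; s(18)→21·(18−24)≡4=e; f(5)→21·(5−24)≡17=r; y(24)→21·(24−24)≡0=a; v(21)→21·(21−24)≡15=p; o(14)→21·(14−24)≡24=y (all mod 26).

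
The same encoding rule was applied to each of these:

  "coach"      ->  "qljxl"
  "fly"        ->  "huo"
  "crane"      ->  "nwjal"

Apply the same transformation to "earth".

The output letters match the input read backwards, each shifted +9: coach reversed is hcaoc. The word is reversed, then every letter is shifted forward by 9.
For earth: reverse → htrae; then shift: h+9=q, t+9=c, r+9=a, a+9=j, e+9=n.

qcajn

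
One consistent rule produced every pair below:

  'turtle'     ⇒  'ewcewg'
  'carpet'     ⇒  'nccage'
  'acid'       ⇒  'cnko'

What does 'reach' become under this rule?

The rule splits by letter class: vowels +2, consonants +11.
On reach: r(cons)+11=c, e(vowel)+2=g, a(vowel)+2=c, c(cons)+11=n, h(cons)+11=s.

cgcns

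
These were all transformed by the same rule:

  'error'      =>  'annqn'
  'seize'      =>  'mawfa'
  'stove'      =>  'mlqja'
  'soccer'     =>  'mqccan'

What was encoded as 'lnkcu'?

truck

e(4)→a(0) and r(17)→n(13) fit y≡25x+4 (mod 26); the inverse of 25 mod 26 is 25. This is an affine cipher: with a=0,…,z=25, each position x becomes (25x+4) mod 26.
Reversing it on lnkcu: l(11)→25·(11−4)≡19=t; n(13)→25·(13−4)≡17=r; k(10)→25·(10−4)≡20=u; c(2)→25·(2−4)≡2=c; u(20)→25·(20−4)≡10=k (all mod 26).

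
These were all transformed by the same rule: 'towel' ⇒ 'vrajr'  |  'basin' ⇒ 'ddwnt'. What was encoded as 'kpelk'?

image

In towel: t→v is +2, o→r is +3, w→a is +4, e→j is +5 — the shift increases by 1 each position. Each letter shifts forward by (position + 2), i.e. 2, 3, 4, … — the shift grows by one for each successive letter.
Undoing it on kpelk: k−2=i, p−3=m, e−4=a, l−5=g, k−6=e.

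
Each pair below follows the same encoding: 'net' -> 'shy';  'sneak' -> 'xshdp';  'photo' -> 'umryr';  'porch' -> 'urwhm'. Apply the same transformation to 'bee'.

ghh

Vowels shift forward by 3 and consonants shift forward by 5.
Applying it to bee: b(cons)+5=g, e(vowel)+3=h, e(vowel)+3=h.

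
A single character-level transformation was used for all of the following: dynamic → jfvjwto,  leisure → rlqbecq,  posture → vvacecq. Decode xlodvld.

In dynamic: d→j is +6, y→f is +7, n→v is +8, a→j is +9 — the shift increases by 1 each position. The shift increases by 1 at each position, starting from +6: 6, 7, 8, ….
Decoding xlodvld: x−6=r, l−7=e, o−8=g, d−9=u, v−10=l, l−11=a, d−12=r.

regular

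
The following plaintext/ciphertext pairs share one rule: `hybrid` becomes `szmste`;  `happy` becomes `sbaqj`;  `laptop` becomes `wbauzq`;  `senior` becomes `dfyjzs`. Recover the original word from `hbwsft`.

walrus

Shifts by position in hybrid: pos 0: h→s (+11), pos 1: y→z (+1), pos 2: b→m (+11), pos 3: r→s (+1) — repeating every 2. A repeating key of period 2 is used — shifts +11, +1 over and over.
Undoing it on hbwsft: h−11=w, b−1=a, w−11=l, s−1=r, f−11=u, t−1=s.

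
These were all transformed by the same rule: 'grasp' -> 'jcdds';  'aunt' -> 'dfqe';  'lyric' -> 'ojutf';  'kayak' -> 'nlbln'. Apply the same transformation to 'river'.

utypu

Shifts by position in grasp: pos 0: g→j (+3), pos 1: r→c (+11), pos 2: a→d (+3), pos 3: s→d (+11) — repeating every 2. The shifts repeat in a cycle of length 2: positions 0,1,… shift by +3, +11, then the pattern repeats.
For river: r+3=u, i+11=t, v+3=y, e+11=p, r+3=u.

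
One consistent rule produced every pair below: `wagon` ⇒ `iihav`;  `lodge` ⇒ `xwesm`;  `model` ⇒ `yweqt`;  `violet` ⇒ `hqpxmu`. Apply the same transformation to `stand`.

Shifts by position in wagon: pos 0: w→i (+12), pos 1: a→i (+8), pos 2: g→h (+1), pos 3: o→a (+12), pos 4: n→v (+8) — repeating every 3. The shifts repeat in a cycle of length 3: positions 0,1,… shift by +12, +8, +1, then the pattern repeats.
For stand: s+12=e, t+8=b, a+1=b, n+12=z, d+8=l.

ebbzl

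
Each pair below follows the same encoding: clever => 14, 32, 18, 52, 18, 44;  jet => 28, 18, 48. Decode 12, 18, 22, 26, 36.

c(#3)→14 and l(#12)→32: differences scale by 2, so n = 2·pos + 8. With a=1..z=26, the number is 2·pos + 8.
Reversing it on 12, 18, 22, 26, 36: 12→(12−8)÷2=2=b, 18→(18−8)÷2=5=e, 22→(22−8)÷2=7=g, 26→(26−8)÷2=9=i, 36→(36−8)÷2=14=n.

begin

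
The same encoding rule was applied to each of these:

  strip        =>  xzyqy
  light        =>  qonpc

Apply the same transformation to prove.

In strip: s→x is +5, t→z is +6, r→y is +7, i→q is +8 — the shift increases by 1 each position. Each letter shifts forward by (position + 5), i.e. 5, 6, 7, … — the shift grows by one for each successive letter.
Applying it to prove: p+5=u, r+6=x, o+7=v, v+8=d, e+9=n.

uxvdn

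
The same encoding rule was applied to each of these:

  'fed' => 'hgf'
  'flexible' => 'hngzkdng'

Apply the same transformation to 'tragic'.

Compare letters: f→h is +2, e→g is +2, d→f is +2 — a constant shift. This is a Caesar cipher with shift 2.
Applying it to tragic: t+2=v, r+2=t, a+2=c, g+2=i, i+2=k, c+2=e.

vtcike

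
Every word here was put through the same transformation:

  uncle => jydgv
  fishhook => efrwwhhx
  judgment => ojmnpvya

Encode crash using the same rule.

dilrw

u(20)→j(9) and n(13)→y(24) fit y≡9x+11 (mod 26); the inverse of 9 mod 26 is 3. Each letter's alphabet position (a=0..z=25) is mapped through 9·x+11 mod 26 — an affine cipher.
Applying it to crash: c(2)→9·2+11≡3=d; r(17)→9·17+11≡8=i; a(0)→9·0+11≡11=l; s(18)→9·18+11≡17=r; h(7)→9·7+11≡22=w (all mod 26).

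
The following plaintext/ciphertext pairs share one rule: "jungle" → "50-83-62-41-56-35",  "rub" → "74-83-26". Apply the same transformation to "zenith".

j(#10)→50 and u(#21)→83: differences scale by 3, so n = 3·pos + 20. With a=1..z=26, the number is 3·pos + 20.
On zenith: z=26→98, e=5→35, n=14→62, i=9→47, t=20→80, h=8→44.

98-35-62-47-80-44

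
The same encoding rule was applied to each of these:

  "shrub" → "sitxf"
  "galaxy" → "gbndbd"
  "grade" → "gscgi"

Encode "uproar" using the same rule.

uqtrew

In shrub: s→s is +0, h→i is +1, r→t is +2, u→x is +3 — the shift increases by 1 each position. The shift increases by 1 at each position, starting from +0: 0, 1, 2, ….
Applying it to uproar: u+0=u, p+1=q, r+2=t, o+3=r, a+4=e, r+5=w.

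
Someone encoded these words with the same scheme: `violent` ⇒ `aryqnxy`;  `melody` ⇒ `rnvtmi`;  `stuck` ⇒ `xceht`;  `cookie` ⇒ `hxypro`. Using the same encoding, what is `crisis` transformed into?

Shifts by position in violent: pos 0: v→a (+5), pos 1: i→r (+9), pos 2: o→y (+10), pos 3: l→q (+5), pos 4: e→n (+9), pos 5: n→x (+10) — repeating every 3. A repeating key of period 3 is used — shifts +5, +9, +10 over and over.
For crisis: c+5=h, r+9=a, i+10=s, s+5=x, i+9=r, s+10=c.

hasxrc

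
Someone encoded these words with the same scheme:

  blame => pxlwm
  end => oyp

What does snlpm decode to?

beach

The word is reversed, then every letter is shifted forward by 11.
Reversing it on snlpm: shift back: s−11=h, n−11=c, l−11=a, p−11=e, m−11=b → hcaeb; then reverse → beach.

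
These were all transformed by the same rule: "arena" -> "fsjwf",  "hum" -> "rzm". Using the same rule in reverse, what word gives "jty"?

The output letters match the input read backwards, each shifted +5: arena reversed is anera. Read the word backwards and shift each letter +5.
Undoing it on jty: shift back: j−5=e, t−5=o, y−5=t → eot; then reverse → toe.

toe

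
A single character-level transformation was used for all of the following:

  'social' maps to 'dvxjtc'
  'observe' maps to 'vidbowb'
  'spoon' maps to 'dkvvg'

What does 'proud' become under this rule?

kovhm

s(18)→d(3) and o(14)→v(21) fit y≡15x+19 (mod 26); the inverse of 15 mod 26 is 7. Each letter's alphabet position (a=0..z=25) is mapped through 15·x+19 mod 26 — an affine cipher.
On proud: p(15)→15·15+19≡10=k; r(17)→15·17+19≡14=o; o(14)→15·14+19≡21=v; u(20)→15·20+19≡7=h; d(3)→15·3+19≡12=m (all mod 26).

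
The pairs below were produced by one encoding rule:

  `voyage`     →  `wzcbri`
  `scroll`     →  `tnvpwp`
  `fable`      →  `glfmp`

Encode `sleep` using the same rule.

A repeating key of period 3 is used — shifts +1, +11, +4 over and over.
For sleep: s+1=t, l+11=w, e+4=i, e+1=f, p+11=a.

twifa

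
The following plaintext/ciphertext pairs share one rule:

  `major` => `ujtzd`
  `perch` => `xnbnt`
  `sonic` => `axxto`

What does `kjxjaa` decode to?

canyon

In major: m→u is +8, a→j is +9, j→t is +10, o→z is +11 — the shift increases by 1 each position. Each letter shifts forward by (position + 8), i.e. 8, 9, 10, … — the shift grows by one for each successive letter.
Reversing it on kjxjaa: k−8=c, j−9=a, x−10=n, j−11=y, a−12=o, a−13=n.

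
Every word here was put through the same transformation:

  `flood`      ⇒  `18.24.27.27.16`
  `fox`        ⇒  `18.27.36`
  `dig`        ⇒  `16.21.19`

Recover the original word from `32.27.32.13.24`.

f is letter #6 and maps to 18: an offset of 12. Letters become their 1-based position plus 12 (so a→13, b→14, …).
Decoding 32.27.32.13.24: 32→(32−12)÷1=20=t, 27→(27−12)÷1=15=o, 32→(32−12)÷1=20=t, 13→(13−12)÷1=1=a, 24→(24−12)÷1=12=l.

total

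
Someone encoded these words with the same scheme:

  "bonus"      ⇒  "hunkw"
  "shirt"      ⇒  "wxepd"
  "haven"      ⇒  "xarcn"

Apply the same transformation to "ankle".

b(1)→h(7) and o(14)→u(20) fit y≡7x+0 (mod 26); the inverse of 7 mod 26 is 15. This is an affine cipher: with a=0,…,z=25, each position x becomes (7x+0) mod 26.
For ankle: a(0)→7·0+0≡0=a; n(13)→7·13+0≡13=n; k(10)→7·10+0≡18=s; l(11)→7·11+0≡25=z; e(4)→7·4+0≡2=c (all mod 26).

anszc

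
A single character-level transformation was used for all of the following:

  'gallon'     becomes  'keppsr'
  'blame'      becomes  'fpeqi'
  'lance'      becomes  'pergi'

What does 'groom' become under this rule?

kvssq

It's a constant shift of +4 (ROT4).
Applying it to groom: g+4=k, r+4=v, o+4=s, o+4=s, m+4=q.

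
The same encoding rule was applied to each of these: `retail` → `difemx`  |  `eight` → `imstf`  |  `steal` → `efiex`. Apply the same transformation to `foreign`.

Two shifts are in play — +4 for a/e/i/o/u, +12 for every other letter.
On foreign: f(cons)+12=r, o(vowel)+4=s, r(cons)+12=d, e(vowel)+4=i, i(vowel)+4=m, g(cons)+12=s, n(cons)+12=z.

rsdimsz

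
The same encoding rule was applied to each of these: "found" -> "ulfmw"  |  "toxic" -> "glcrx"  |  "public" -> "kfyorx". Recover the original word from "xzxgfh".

cactus

Each pair mirrors across the alphabet (f↔u, o↔l, u↔f): positions sum to 25. This is the alphabet-reversal cipher (Atbash): a becomes z, b becomes y, etc.
Undoing it on xzxgfh: x↔c, z↔a, x↔c, g↔t, f↔u, h↔s.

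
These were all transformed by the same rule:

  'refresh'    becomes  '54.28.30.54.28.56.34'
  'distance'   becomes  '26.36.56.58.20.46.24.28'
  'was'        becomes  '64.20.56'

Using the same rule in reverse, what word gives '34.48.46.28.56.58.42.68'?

honestly

With a=1..z=26, the number is 2·pos + 18.
Reversing it on 34.48.46.28.56.58.42.68: 34→(34−18)÷2=8=h, 48→(48−18)÷2=15=o, 46→(46−18)÷2=14=n, 28→(28−18)÷2=5=e, 56→(56−18)÷2=19=s, 58→(58−18)÷2=20=t, 42→(42−18)÷2=12=l, 68→(68−18)÷2=25=y.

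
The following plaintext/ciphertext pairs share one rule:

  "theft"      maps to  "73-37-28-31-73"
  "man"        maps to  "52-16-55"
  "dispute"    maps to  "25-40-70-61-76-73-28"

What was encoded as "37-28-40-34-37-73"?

The formula is n = 3×(alphabet index, a=1) + 13.
Undoing it on 37-28-40-34-37-73: 37→(37−13)÷3=8=h, 28→(28−13)÷3=5=e, 40→(40−13)÷3=9=i, 34→(34−13)÷3=7=g, 37→(37−13)÷3=8=h, 73→(73−13)÷3=20=t.

height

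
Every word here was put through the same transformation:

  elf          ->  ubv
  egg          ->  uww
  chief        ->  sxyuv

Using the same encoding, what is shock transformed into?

Compare letters: e→u is +16, l→b is +16, f→v is +16 — a constant shift. It's a constant shift of +16 (ROT16).
On shock: s+16=i, h+16=x, o+16=e, c+16=s, k+16=a.

ixesa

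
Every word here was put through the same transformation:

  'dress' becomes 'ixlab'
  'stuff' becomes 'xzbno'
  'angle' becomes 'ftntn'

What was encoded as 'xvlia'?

spear

In dress: d→i is +5, r→x is +6, e→l is +7, s→a is +8 — the shift increases by 1 each position. The shift increases by 1 at each position, starting from +5: 5, 6, 7, ….
Reversing it on xvlia: x−5=s, v−6=p, l−7=e, i−8=a, a−9=r.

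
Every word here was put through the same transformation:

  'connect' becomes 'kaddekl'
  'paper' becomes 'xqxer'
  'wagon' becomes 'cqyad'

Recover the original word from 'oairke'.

source

c(2)→k(10) and o(14)→a(0) fit y≡23x+16 (mod 26); the inverse of 23 mod 26 is 17. This is an affine cipher: with a=0,…,z=25, each position x becomes (23x+16) mod 26.
Reversing it on oairke: o(14)→17·(14−16)≡18=s; a(0)→17·(0−16)≡14=o; i(8)→17·(8−16)≡20=u; r(17)→17·(17−16)≡17=r; k(10)→17·(10−16)≡2=c; e(4)→17·(4−16)≡4=e (all mod 26).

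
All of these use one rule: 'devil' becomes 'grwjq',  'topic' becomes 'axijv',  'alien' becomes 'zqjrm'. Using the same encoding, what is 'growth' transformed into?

nexhay

This is an affine cipher: with a=0,…,z=25, each position x becomes (11x+25) mod 26.
On growth: g(6)→11·6+25≡13=n; r(17)→11·17+25≡4=e; o(14)→11·14+25≡23=x; w(22)→11·22+25≡7=h; t(19)→11·19+25≡0=a; h(7)→11·7+25≡24=y (all mod 26).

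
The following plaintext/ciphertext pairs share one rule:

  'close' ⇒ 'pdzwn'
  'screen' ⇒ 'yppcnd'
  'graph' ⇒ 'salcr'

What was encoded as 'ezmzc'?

robot

The word is reversed, then every letter is shifted forward by 11.
Decoding ezmzc: shift back: e−11=t, z−11=o, m−11=b, z−11=o, c−11=r → tobor; then reverse → robot.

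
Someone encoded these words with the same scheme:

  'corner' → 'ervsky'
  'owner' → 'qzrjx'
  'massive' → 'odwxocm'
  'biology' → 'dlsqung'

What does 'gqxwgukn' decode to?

Each letter shifts forward by (position + 2), i.e. 2, 3, 4, … — the shift grows by one for each successive letter.
Reversing it on gqxwgukn: g−2=e, q−3=n, x−4=t, w−5=r, g−6=a, u−7=n, k−8=c, n−9=e.

entrance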